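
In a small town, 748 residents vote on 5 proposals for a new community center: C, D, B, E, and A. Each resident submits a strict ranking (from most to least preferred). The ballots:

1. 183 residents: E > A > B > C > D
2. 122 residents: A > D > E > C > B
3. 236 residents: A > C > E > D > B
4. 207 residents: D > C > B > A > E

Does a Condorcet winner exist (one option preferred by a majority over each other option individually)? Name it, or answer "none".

A vs C: 541–207 for A.
A vs D: 541–207 for A.
A vs B: 541–207 for A.
A vs E: 565–183 for A.
A beats every other option head-to-head.

A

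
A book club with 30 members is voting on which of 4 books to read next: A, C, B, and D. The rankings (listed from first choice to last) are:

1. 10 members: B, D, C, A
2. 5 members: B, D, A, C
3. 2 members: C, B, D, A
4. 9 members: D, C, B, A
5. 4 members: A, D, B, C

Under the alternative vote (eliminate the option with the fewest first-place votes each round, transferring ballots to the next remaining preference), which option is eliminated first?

Round 1: A 4, C 2, B 15, D 9. Eliminate C.

C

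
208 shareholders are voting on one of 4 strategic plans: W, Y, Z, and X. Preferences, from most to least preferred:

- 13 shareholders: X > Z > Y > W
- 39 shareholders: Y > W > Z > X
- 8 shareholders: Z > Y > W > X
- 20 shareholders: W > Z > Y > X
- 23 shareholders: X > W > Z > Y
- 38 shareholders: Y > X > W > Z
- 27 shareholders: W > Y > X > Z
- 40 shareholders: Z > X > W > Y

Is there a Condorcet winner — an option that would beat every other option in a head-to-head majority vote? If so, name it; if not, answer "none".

Checking pairwise contests:
X beats W 114–94.
W beats Y 110–98.
W beats Z 147–61.
Y beats X 132–76.
Every option loses at least one head-to-head, so there is no Condorcet winner.

none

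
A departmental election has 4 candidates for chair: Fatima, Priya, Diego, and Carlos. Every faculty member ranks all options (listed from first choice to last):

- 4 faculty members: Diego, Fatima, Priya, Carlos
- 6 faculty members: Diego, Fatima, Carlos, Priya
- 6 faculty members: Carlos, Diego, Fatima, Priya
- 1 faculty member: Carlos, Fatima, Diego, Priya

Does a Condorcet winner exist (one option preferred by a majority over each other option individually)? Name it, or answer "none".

Diego

Diego vs Fatima: 16–1 for Diego.
Diego vs Priya: 17–0 for Diego.
Diego vs Carlos: 10–7 for Diego.
Diego beats every other option head-to-head.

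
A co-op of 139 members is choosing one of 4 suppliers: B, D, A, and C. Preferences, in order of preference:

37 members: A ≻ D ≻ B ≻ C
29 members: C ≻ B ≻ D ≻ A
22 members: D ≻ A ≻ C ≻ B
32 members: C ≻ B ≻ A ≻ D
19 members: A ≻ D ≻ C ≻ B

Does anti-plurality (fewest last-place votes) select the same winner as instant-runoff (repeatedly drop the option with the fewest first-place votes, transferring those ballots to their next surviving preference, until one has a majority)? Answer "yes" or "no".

Anti-plurality — last-place votes: B 41, D 32, A 29, C 37. Winner: A.
Instant-runoff — R1 B 0, D 22, A 56, C 61 (B out); R2 D 22, A 56, C 61 (D out); R3 A 78, C 61 (A winner). Winner: A.
The two methods agree.

yes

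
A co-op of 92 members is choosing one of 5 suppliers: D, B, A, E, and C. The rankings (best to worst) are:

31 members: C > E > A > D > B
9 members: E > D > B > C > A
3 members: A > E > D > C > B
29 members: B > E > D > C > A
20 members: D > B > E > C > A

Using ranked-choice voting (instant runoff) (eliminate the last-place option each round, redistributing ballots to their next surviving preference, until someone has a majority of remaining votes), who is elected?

D

Round 1: D 20, B 29, A 3, E 9, C 31. Eliminate A.
Round 2: D 20, B 29, E 12, C 31. Eliminate E.
Round 3: D 32, B 29, C 31. Eliminate B.
Round 4: D 61, C 31. D has a majority.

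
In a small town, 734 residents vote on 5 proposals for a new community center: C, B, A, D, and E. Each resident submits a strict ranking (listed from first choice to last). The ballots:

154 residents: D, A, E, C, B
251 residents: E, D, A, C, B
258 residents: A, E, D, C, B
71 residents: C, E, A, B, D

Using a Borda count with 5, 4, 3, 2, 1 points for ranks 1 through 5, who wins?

E

C: 154·2 + 251·2 + 258·2 + 71·5 = 1681
B: 154·1 + 251·1 + 258·1 + 71·2 = 805
A: 154·4 + 251·3 + 258·5 + 71·3 = 2872
D: 154·5 + 251·4 + 258·3 + 71·1 = 2619
E: 154·3 + 251·5 + 258·4 + 71·4 = 3033
E has the highest Borda score (3033).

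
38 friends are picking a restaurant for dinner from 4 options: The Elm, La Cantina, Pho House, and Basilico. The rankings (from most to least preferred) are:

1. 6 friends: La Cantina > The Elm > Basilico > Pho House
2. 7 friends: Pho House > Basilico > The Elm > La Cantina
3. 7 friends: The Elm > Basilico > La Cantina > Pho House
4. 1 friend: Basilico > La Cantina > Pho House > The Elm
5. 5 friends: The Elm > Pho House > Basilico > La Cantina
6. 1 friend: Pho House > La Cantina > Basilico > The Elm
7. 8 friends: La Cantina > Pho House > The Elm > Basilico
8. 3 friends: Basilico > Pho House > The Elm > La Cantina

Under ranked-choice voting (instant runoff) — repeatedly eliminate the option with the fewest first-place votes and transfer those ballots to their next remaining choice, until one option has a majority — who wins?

The Elm

Round 1: The Elm 12, La Cantina 14, Pho House 8, Basilico 4. Eliminate Basilico.
Round 2: The Elm 12, La Cantina 15, Pho House 11. Eliminate Pho House.
Round 3: The Elm 22, La Cantina 16. The Elm has a majority.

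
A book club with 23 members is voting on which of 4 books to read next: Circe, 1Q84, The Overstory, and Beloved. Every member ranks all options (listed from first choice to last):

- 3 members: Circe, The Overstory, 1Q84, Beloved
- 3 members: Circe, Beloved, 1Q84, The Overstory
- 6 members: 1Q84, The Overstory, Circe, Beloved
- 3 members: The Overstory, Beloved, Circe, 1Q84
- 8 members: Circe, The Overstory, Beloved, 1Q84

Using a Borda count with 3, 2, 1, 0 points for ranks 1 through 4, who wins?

Circe

Circe: 3·3 + 3·3 + 6·1 + 3·1 + 8·3 = 51
1Q84: 3·1 + 3·1 + 6·3 + 3·0 + 8·0 = 24
The Overstory: 3·2 + 3·0 + 6·2 + 3·3 + 8·2 = 43
Beloved: 3·0 + 3·2 + 6·0 + 3·2 + 8·1 = 20
Circe has the highest Borda score (51).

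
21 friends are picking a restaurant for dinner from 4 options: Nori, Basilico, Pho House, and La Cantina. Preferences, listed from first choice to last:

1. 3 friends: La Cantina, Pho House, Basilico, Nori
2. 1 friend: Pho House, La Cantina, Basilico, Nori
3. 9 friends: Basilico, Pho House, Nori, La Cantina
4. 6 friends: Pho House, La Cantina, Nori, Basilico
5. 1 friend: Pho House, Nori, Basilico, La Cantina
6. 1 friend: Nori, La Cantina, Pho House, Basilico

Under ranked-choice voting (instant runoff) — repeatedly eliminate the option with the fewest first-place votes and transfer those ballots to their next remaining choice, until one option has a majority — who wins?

Pho House

Round 1: Nori 1, Basilico 9, Pho House 8, La Cantina 3. Eliminate Nori.
Round 2: Basilico 9, Pho House 8, La Cantina 4. Eliminate La Cantina.
Round 3: Basilico 9, Pho House 12. Pho House has a majority.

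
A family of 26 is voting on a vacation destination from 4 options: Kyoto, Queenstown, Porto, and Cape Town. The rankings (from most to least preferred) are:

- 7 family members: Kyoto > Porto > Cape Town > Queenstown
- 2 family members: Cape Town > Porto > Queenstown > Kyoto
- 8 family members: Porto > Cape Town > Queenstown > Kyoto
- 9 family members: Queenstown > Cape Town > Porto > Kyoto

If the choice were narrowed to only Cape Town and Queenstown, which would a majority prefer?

Cape Town

Voters preferring Cape Town to Queenstown: 17; preferring Queenstown to Cape Town: 9.
Cape Town wins the head-to-head.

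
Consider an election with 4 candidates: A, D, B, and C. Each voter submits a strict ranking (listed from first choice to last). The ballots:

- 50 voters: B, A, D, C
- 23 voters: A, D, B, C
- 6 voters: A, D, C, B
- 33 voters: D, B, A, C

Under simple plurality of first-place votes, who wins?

First-place votes: A 29, D 33, B 50, C 0.
B has the most first-place votes.

B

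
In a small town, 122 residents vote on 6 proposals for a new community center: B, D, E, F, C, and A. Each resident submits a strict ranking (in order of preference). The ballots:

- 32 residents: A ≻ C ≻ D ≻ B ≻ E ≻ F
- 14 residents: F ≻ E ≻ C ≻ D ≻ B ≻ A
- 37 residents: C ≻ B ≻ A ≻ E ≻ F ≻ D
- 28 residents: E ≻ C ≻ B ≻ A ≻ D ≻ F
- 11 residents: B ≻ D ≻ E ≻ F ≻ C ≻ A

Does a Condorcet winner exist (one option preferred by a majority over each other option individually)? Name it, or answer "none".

C vs B: 111–11 for C.
C vs D: 111–11 for C.
C vs E: 69–53 for C.
C vs F: 97–25 for C.
C vs A: 90–32 for C.
C beats every other option head-to-head.

C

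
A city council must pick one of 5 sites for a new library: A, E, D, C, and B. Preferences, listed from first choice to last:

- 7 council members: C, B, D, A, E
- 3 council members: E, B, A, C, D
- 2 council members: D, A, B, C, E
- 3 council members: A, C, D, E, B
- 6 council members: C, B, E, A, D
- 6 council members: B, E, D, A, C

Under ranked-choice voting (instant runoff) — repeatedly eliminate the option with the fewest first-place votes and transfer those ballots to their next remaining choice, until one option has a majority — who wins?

C

Round 1: A 3, E 3, D 2, C 13, B 6. Eliminate D.
Round 2: A 5, E 3, C 13, B 6. Eliminate E.
Round 3: A 5, C 13, B 9. Eliminate A.
Round 4: C 16, B 11. C has a majority.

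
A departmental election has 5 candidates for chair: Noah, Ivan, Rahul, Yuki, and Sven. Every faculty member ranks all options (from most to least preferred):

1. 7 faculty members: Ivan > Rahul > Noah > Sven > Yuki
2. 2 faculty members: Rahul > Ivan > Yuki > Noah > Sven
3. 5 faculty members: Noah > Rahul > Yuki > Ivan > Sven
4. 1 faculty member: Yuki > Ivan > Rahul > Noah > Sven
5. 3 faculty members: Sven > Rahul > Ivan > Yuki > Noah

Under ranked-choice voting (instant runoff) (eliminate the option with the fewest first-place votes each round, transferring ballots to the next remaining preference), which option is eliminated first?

Yuki

Round 1: Noah 5, Ivan 7, Rahul 2, Yuki 1, Sven 3. Eliminate Yuki.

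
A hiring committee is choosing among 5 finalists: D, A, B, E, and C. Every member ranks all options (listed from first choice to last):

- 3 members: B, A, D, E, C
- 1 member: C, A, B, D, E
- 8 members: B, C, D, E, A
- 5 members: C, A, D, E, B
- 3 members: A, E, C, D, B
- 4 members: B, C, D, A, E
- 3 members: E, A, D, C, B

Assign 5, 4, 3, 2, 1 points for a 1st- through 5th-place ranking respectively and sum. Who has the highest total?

D: 3·3 + 1·2 + 8·3 + 5·3 + 3·2 + 4·3 + 3·3 = 77
A: 3·4 + 1·4 + 8·1 + 5·4 + 3·5 + 4·2 + 3·4 = 79
B: 3·5 + 1·3 + 8·5 + 5·1 + 3·1 + 4·5 + 3·1 = 89
E: 3·2 + 1·1 + 8·2 + 5·2 + 3·4 + 4·1 + 3·5 = 64
C: 3·1 + 1·5 + 8·4 + 5·5 + 3·3 + 4·4 + 3·2 = 96
C has the highest Borda score (96).

C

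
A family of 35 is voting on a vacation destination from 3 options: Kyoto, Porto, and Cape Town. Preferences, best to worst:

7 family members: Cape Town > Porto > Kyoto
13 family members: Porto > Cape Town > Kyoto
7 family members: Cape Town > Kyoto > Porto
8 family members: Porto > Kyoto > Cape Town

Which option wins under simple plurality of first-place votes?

Porto

First-place votes: Kyoto 0, Porto 21, Cape Town 14.
Porto has the most first-place votes.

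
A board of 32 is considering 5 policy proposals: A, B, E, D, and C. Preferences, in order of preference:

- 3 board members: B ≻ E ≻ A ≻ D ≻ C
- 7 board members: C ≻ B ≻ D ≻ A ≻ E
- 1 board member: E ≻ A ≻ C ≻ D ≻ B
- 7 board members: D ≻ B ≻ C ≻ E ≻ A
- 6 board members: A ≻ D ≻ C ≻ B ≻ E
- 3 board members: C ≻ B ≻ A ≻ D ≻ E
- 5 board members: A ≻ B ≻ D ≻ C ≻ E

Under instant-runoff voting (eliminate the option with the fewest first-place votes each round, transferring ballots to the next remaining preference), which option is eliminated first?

E

Round 1: A 11, B 3, E 1, D 7, C 10. Eliminate E.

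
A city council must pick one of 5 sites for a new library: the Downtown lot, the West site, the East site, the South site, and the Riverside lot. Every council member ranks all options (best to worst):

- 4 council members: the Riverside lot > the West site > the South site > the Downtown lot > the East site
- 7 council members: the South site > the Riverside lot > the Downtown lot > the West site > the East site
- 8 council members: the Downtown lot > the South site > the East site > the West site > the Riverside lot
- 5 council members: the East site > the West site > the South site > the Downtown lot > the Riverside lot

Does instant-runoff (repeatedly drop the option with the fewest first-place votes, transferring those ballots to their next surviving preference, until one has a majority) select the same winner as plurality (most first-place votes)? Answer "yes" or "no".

Instant-runoff — R1 the Downtown lot 8, the West site 0, the East site 5, the South site 7, the Riverside lot 4 (the West site out); R2 the Downtown lot 8, the East site 5, the South site 7, the Riverside lot 4 (the Riverside lot out); R3 the Downtown lot 8, the East site 5, the South site 11 (the East site out); R4 the Downtown lot 8, the South site 16 (the South site winner). Winner: the South site.
Plurality — first-place votes: the Downtown lot 8, the West site 0, the East site 5, the South site 7, the Riverside lot 4. Winner: the Downtown lot.
The two methods disagree.

no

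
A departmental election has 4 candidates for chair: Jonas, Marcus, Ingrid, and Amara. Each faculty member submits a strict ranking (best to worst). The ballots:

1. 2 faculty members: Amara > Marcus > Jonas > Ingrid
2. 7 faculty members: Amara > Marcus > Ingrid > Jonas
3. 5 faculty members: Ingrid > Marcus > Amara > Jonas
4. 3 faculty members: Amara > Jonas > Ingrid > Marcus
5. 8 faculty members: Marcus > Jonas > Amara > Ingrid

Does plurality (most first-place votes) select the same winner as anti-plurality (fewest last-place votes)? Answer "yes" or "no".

Plurality — first-place votes: Jonas 0, Marcus 8, Ingrid 5, Amara 12. Winner: Amara.
Anti-plurality — last-place votes: Jonas 12, Marcus 3, Ingrid 10, Amara 0. Winner: Amara.
The two methods agree.

yes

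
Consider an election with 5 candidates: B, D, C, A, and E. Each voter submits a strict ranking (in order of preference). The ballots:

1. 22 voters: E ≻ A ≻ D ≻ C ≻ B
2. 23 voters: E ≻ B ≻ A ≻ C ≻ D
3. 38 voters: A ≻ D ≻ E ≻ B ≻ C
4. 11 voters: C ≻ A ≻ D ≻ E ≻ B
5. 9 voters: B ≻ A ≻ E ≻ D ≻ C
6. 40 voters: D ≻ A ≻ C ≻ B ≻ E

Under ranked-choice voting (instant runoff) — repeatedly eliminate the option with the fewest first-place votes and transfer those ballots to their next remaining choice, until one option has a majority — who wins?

A

Round 1: B 9, D 40, C 11, A 38, E 45. Eliminate B.
Round 2: D 40, C 11, A 47, E 45. Eliminate C.
Round 3: D 40, A 58, E 45. Eliminate D.
Round 4: A 98, E 45. A has a majority.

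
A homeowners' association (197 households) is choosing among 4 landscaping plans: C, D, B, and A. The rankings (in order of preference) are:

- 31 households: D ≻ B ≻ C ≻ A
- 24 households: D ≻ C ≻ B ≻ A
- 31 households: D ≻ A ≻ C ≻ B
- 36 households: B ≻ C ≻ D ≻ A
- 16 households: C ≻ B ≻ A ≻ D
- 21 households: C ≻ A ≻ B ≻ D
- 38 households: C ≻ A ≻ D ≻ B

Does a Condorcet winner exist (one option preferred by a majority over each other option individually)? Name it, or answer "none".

C

C vs D: 111–86 for C.
C vs B: 130–67 for C.
C vs A: 166–31 for C.
C beats every other option head-to-head.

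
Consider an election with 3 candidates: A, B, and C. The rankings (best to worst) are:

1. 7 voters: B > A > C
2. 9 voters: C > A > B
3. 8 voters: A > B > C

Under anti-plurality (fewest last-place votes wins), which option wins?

Last-place votes: A 0, B 9, C 15.
A is ranked last by the fewest voters, so A wins.

A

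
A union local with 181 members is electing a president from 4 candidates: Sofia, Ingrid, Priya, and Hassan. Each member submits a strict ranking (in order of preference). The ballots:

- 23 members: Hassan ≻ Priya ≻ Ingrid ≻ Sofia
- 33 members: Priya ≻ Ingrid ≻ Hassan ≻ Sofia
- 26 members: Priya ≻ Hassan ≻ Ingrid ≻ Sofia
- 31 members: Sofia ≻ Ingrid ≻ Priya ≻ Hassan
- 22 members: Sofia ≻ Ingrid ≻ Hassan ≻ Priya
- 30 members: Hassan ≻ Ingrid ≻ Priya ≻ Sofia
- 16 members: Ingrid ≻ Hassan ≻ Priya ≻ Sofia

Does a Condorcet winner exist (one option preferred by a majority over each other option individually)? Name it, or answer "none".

Ingrid vs Sofia: 128–53 for Ingrid.
Ingrid vs Priya: 99–82 for Ingrid.
Ingrid vs Hassan: 102–79 for Ingrid.
Ingrid beats every other option head-to-head.

Ingrid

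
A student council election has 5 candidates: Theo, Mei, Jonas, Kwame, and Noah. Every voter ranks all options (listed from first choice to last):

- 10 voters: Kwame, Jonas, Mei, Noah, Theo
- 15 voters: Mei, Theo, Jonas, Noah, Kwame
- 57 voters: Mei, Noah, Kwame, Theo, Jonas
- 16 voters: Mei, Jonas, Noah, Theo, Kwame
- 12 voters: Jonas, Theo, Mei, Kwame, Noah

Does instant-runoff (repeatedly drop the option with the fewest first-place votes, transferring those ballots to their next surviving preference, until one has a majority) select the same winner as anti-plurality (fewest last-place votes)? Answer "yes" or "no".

Instant-runoff — R1 Theo 0, Mei 88, Jonas 12, Kwame 10, Noah 0 (Mei winner). Winner: Mei.
Anti-plurality — last-place votes: Theo 10, Mei 0, Jonas 57, Kwame 31, Noah 12. Winner: Mei.
The two methods agree.

yes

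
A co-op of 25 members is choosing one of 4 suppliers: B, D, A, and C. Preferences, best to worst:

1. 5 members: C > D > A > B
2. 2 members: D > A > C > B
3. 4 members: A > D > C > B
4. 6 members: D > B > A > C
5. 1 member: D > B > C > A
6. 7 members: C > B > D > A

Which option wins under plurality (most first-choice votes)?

First-place votes: B 0, D 9, A 4, C 12.
C has the most first-place votes.

C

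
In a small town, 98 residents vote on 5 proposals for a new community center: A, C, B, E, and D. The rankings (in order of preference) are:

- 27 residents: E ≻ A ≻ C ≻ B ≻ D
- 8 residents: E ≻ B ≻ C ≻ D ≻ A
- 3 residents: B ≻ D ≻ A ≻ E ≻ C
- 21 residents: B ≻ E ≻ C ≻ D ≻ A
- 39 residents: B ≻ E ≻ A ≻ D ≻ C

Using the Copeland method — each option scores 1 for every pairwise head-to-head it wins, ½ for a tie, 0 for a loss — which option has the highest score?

B

A: beats C and D; loses to B and E → score 2.
C: beats D; loses to A, B, and E → score 1.
B: beats A, C, E, and D → score 4.
E: beats A, C, and D; loses to B → score 3.
D: loses to A, C, B, and E → score 0.
B has the best pairwise record.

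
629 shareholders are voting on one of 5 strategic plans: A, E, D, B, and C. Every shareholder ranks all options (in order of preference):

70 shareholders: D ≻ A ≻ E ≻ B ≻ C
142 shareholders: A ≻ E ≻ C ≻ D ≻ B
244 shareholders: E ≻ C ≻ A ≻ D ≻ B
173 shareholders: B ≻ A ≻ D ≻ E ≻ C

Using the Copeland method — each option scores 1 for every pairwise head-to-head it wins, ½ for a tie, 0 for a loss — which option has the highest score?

A: beats E, D, B, and C → score 4.
E: beats D, B, and C; loses to A → score 3.
D: beats B; loses to A, E, and C → score 1.
B: loses to A, E, D, and C → score 0.
C: beats D and B; loses to A and E → score 2.
A has the best pairwise record.

A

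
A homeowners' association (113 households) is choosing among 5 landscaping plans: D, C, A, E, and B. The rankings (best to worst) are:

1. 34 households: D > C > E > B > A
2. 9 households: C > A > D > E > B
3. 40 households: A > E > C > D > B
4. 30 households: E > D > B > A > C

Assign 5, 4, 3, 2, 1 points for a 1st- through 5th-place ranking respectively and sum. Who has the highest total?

E

D: 34·5 + 9·3 + 40·2 + 30·4 = 397
C: 34·4 + 9·5 + 40·3 + 30·1 = 331
A: 34·1 + 9·4 + 40·5 + 30·2 = 330
E: 34·3 + 9·2 + 40·4 + 30·5 = 430
B: 34·2 + 9·1 + 40·1 + 30·3 = 207
E has the highest Borda score (430).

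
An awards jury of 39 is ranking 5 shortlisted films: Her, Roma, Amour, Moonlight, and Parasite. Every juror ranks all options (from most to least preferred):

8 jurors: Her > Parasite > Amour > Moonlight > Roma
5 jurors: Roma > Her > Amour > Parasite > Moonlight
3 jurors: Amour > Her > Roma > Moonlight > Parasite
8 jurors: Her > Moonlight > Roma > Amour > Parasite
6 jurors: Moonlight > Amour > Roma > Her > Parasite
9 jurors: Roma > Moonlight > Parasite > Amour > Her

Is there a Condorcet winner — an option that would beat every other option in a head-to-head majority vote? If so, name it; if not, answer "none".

Checking pairwise contests:
Roma beats Her 20–19.
Moonlight beats Roma 22–17.
Her beats Amour 21–18.
Her beats Moonlight 24–15.
Her beats Parasite 30–9.
Every option loses at least one head-to-head, so there is no Condorcet winner.

none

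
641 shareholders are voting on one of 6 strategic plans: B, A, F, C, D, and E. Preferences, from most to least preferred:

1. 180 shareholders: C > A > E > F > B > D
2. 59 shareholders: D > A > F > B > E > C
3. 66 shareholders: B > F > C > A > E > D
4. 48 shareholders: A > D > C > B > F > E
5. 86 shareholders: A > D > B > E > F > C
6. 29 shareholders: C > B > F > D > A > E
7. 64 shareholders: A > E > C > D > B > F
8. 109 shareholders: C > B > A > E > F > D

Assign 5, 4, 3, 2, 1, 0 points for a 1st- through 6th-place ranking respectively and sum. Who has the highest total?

B: 180·1 + 59·2 + 66·5 + 48·2 + 86·3 + 29·4 + 64·1 + 109·4 = 1598
A: 180·4 + 59·4 + 66·2 + 48·5 + 86·5 + 29·1 + 64·5 + 109·3 = 2434
F: 180·2 + 59·3 + 66·4 + 48·1 + 86·1 + 29·3 + 64·0 + 109·1 = 1131
C: 180·5 + 59·0 + 66·3 + 48·3 + 86·0 + 29·5 + 64·3 + 109·5 = 2124
D: 180·0 + 59·5 + 66·0 + 48·4 + 86·4 + 29·2 + 64·2 + 109·0 = 1017
E: 180·3 + 59·1 + 66·1 + 48·0 + 86·2 + 29·0 + 64·4 + 109·2 = 1311
A has the highest Borda score (2434).

A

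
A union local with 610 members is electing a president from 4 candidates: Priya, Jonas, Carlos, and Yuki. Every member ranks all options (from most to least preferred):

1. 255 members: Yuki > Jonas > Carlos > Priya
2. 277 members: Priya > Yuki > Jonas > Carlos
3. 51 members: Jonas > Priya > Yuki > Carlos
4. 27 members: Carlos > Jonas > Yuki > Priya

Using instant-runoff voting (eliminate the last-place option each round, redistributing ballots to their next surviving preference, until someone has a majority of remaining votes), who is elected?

Round 1: Priya 277, Jonas 51, Carlos 27, Yuki 255. Eliminate Carlos.
Round 2: Priya 277, Jonas 78, Yuki 255. Eliminate Jonas.
Round 3: Priya 328, Yuki 282. Priya has a majority.

Priya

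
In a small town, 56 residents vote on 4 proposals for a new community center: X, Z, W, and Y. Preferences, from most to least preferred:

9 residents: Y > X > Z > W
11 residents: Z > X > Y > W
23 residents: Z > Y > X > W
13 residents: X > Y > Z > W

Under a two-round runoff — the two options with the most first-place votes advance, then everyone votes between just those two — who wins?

Round 1 first-place votes: X 13, Z 34, W 0, Y 9.
Z and X advance.
Runoff: Z is preferred to X by 34 voters; X by 22.
Z wins the runoff.

Z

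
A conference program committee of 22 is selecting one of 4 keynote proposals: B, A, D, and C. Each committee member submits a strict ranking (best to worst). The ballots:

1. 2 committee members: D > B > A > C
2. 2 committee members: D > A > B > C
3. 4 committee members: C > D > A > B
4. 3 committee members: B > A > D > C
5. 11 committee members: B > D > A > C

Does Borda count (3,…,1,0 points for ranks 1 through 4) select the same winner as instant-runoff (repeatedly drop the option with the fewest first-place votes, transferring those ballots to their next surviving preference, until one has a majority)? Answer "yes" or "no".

Borda — scores: B 48, A 27, D 45, C 12. Winner: B.
Instant-runoff — R1 B 14, A 0, D 4, C 4 (B winner). Winner: B.
The two methods agree.

yes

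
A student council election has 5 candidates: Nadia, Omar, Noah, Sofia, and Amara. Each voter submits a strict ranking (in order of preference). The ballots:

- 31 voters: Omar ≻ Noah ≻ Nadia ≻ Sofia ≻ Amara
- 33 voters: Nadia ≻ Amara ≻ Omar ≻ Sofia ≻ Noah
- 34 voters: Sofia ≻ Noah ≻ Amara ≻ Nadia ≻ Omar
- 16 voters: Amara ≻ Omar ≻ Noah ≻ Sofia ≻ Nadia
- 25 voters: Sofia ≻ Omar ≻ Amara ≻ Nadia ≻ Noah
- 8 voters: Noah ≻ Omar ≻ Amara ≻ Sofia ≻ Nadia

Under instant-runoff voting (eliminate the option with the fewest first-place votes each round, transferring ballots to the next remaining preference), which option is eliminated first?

Noah

Round 1: Nadia 33, Omar 31, Noah 8, Sofia 59, Amara 16. Eliminate Noah.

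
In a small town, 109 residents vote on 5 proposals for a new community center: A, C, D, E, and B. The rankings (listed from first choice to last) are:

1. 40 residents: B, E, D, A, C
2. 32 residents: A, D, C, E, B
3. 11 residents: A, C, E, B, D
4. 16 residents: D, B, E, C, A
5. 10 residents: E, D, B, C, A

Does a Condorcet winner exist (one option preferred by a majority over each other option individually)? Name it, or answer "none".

none

Checking pairwise contests:
D beats A 66–43.
A beats C 83–26.
E beats D 61–48.
B beats E 56–53.
D beats B 58–51.
Every option loses at least one head-to-head, so there is no Condorcet winner.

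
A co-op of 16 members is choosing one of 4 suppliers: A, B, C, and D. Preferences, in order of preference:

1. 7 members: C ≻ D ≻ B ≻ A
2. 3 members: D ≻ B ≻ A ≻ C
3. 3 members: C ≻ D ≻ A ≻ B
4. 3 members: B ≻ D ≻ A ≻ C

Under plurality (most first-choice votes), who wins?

C

First-place votes: A 0, B 3, C 10, D 3.
C has the most first-place votes.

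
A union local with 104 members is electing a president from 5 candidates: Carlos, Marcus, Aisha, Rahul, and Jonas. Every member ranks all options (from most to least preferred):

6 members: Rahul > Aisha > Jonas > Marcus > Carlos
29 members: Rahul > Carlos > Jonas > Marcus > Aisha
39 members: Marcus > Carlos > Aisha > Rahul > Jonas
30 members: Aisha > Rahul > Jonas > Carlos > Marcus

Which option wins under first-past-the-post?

First-place votes: Carlos 0, Marcus 39, Aisha 30, Rahul 35, Jonas 0.
Marcus has the most first-place votes.

Marcus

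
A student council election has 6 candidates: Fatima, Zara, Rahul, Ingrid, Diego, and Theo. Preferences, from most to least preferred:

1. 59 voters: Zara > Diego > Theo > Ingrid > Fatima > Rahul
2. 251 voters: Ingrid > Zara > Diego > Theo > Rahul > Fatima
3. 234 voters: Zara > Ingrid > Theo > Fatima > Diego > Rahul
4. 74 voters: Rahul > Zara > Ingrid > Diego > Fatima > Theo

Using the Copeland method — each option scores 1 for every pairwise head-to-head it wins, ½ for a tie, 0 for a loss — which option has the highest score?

Fatima: loses to Zara, Rahul, Ingrid, Diego, and Theo → score 0.
Zara: beats Fatima, Rahul, Ingrid, Diego, and Theo → score 5.
Rahul: beats Fatima; loses to Zara, Ingrid, Diego, and Theo → score 1.
Ingrid: beats Fatima, Rahul, Diego, and Theo; loses to Zara → score 4.
Diego: beats Fatima, Rahul, and Theo; loses to Zara and Ingrid → score 3.
Theo: beats Fatima and Rahul; loses to Zara, Ingrid, and Diego → score 2.
Zara has the best pairwise record.

Zara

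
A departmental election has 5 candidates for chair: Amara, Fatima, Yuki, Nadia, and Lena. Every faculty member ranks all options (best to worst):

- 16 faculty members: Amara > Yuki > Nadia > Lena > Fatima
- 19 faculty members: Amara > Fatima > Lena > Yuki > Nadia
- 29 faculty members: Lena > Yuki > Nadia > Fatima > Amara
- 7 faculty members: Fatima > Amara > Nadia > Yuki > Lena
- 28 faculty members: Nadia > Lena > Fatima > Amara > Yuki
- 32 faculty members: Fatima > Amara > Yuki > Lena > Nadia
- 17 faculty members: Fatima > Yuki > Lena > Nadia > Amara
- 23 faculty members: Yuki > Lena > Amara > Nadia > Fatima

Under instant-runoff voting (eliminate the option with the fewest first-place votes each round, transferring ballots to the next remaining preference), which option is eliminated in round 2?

Nadia

Round 1: Amara 35, Fatima 56, Yuki 23, Nadia 28, Lena 29. Eliminate Yuki.
Round 2: Amara 35, Fatima 56, Nadia 28, Lena 52. Eliminate Nadia.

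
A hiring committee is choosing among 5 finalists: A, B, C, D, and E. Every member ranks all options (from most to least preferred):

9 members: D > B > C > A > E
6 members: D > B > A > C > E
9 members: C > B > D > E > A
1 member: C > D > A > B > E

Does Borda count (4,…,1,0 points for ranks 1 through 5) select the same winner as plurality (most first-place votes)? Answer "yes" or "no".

yes

Borda — scores: A 23, B 73, C 64, D 81, E 9. Winner: D.
Plurality — first-place votes: A 0, B 0, C 10, D 15, E 0. Winner: D.
The two methods agree.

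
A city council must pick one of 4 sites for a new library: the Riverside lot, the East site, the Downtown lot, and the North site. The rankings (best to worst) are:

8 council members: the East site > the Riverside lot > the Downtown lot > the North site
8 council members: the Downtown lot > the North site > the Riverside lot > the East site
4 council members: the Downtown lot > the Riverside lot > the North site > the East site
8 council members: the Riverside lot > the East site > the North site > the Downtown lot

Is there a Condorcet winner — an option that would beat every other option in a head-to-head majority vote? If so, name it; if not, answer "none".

the Riverside lot vs the East site: 20–8 for the Riverside lot.
the Riverside lot vs the Downtown lot: 16–12 for the Riverside lot.
the Riverside lot vs the North site: 20–8 for the Riverside lot.
the Riverside lot beats every other option head-to-head.

the Riverside lot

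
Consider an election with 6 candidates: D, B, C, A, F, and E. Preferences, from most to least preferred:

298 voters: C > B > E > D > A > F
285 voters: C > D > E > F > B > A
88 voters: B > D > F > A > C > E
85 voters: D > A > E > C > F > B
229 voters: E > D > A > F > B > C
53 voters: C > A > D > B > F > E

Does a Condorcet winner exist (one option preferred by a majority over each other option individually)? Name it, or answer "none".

C

C vs D: 636–402 for C.
C vs B: 721–317 for C.
C vs A: 636–402 for C.
C vs F: 721–317 for C.
C vs E: 724–314 for C.
C beats every other option head-to-head.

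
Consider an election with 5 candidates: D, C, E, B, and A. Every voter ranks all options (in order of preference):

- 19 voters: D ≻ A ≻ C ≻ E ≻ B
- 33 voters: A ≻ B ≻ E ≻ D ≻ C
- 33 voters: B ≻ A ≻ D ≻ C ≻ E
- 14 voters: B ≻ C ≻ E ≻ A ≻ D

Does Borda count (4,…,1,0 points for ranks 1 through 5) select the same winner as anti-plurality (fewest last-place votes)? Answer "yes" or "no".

Borda — scores: D 175, C 113, E 113, B 287, A 302. Winner: A.
Anti-plurality — last-place votes: D 14, C 33, E 33, B 19, A 0. Winner: A.
The two methods agree.

yes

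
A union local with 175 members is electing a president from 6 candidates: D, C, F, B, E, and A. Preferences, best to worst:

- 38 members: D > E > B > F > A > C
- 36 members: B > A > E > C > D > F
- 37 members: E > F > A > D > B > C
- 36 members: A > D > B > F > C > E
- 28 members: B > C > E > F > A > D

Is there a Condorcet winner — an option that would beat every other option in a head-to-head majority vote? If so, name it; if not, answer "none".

Checking pairwise contests:
E beats D 101–74.
D beats C 111–64.
D beats F 110–65.
D beats B 111–64.
B beats E 100–75.
F beats A 103–72.
Every option loses at least one head-to-head, so there is no Condorcet winner.

none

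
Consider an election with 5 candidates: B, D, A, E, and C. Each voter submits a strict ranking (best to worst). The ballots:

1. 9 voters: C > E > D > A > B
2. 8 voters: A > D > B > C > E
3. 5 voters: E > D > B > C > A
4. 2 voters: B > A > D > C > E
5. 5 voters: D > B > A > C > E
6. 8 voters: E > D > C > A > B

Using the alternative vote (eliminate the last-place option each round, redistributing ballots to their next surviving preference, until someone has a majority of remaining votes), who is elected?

Round 1: B 2, D 5, A 8, E 13, C 9. Eliminate B.
Round 2: D 5, A 10, E 13, C 9. Eliminate D.
Round 3: A 15, E 13, C 9. Eliminate C.
Round 4: A 15, E 22. E has a majority.

E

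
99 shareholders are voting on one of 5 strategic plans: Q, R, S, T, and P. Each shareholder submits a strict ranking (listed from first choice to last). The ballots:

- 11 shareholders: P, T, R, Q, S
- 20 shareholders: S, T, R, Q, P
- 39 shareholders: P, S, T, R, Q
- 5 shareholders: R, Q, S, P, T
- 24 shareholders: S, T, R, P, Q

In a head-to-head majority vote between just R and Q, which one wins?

Voters preferring R to Q: 99; preferring Q to R: 0.
R wins the head-to-head.

R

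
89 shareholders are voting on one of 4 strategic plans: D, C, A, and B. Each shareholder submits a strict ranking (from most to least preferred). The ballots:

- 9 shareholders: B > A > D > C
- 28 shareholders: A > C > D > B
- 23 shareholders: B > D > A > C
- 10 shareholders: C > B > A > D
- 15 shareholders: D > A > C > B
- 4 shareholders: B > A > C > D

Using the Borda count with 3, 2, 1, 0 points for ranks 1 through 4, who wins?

D: 9·1 + 28·1 + 23·2 + 10·0 + 15·3 + 4·0 = 128
C: 9·0 + 28·2 + 23·0 + 10·3 + 15·1 + 4·1 = 105
A: 9·2 + 28·3 + 23·1 + 10·1 + 15·2 + 4·2 = 173
B: 9·3 + 28·0 + 23·3 + 10·2 + 15·0 + 4·3 = 128
A has the highest Borda score (173).

A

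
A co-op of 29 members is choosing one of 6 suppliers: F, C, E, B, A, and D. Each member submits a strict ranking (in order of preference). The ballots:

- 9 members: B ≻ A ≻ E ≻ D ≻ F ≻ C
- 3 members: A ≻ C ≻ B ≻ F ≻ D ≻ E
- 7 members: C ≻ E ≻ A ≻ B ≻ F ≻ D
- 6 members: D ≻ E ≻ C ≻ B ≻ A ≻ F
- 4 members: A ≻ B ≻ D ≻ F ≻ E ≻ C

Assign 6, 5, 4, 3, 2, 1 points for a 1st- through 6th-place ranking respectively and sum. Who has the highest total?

A

F: 9·2 + 3·3 + 7·2 + 6·1 + 4·3 = 59
C: 9·1 + 3·5 + 7·6 + 6·4 + 4·1 = 94
E: 9·4 + 3·1 + 7·5 + 6·5 + 4·2 = 112
B: 9·6 + 3·4 + 7·3 + 6·3 + 4·5 = 125
A: 9·5 + 3·6 + 7·4 + 6·2 + 4·6 = 127
D: 9·3 + 3·2 + 7·1 + 6·6 + 4·4 = 92
A has the highest Borda score (127).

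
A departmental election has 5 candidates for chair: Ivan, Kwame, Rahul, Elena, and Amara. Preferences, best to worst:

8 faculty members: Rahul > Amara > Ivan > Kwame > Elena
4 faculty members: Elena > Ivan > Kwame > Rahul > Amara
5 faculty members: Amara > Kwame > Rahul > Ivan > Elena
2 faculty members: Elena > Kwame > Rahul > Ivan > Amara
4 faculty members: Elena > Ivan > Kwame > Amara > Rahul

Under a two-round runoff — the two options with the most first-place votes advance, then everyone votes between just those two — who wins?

Rahul

Round 1 first-place votes: Ivan 0, Kwame 0, Rahul 8, Elena 10, Amara 5.
Elena and Rahul advance.
Runoff: Elena is preferred to Rahul by 10 voters; Rahul by 13.
Rahul wins the runoff.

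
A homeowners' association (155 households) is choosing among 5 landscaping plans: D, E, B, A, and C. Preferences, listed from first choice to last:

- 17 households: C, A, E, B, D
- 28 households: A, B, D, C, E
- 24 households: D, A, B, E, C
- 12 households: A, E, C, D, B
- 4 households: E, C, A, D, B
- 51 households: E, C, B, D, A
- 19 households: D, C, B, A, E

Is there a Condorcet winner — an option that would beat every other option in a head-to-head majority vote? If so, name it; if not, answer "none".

Checking pairwise contests:
E beats D 84–71.
A beats E 100–55.
E beats B 84–71.
D beats A 94–61.
E beats C 91–64.
Every option loses at least one head-to-head, so there is no Condorcet winner.

none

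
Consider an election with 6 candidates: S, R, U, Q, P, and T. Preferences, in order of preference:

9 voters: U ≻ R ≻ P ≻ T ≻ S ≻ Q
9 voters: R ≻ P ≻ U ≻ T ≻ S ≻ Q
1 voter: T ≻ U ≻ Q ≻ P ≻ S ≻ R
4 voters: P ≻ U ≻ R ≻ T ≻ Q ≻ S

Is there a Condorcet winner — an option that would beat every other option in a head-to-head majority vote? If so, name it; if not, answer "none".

Checking pairwise contests:
R beats S 22–1.
U beats R 14–9.
P beats U 13–10.
S beats Q 18–5.
R beats P 18–5.
R beats T 22–1.
Every option loses at least one head-to-head, so there is no Condorcet winner.

none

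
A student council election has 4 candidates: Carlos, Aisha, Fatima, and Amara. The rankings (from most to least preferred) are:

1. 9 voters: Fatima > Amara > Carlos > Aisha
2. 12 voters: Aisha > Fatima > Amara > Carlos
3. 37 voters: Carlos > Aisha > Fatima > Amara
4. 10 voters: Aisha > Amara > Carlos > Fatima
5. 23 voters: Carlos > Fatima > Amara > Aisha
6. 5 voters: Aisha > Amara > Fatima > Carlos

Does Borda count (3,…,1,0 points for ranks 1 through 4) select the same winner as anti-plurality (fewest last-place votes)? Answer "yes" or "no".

Borda — scores: Carlos 199, Aisha 155, Fatima 139, Amara 83. Winner: Carlos.
Anti-plurality — last-place votes: Carlos 17, Aisha 32, Fatima 10, Amara 37. Winner: Fatima.
The two methods disagree.

no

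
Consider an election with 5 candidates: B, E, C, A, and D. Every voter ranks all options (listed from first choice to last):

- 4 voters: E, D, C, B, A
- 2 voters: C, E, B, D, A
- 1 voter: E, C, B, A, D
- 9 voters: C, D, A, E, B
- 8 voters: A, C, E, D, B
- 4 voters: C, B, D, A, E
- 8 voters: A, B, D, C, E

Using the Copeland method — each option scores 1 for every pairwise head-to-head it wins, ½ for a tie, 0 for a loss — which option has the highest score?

B: loses to E, C, A, and D → score 0.
E: beats B; loses to C, A, and D → score 1.
C: beats B, E, A, and D → score 4.
A: beats B and E; loses to C and D → score 2.
D: beats B, E, and A; loses to C → score 3.
C has the best pairwise record.

C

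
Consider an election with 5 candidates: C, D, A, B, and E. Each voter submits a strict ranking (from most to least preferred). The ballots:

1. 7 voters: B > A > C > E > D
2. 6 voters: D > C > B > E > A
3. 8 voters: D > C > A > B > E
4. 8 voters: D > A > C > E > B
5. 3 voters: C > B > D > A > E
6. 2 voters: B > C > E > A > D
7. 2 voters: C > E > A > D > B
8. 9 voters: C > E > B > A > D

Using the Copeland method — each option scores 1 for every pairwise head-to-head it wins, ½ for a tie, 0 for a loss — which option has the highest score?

C

C: beats D, A, B, and E → score 4.
D: beats A, B, and E; loses to C → score 3.
A: beats E; loses to C, D, and B → score 1.
B: beats A and E; loses to C and D → score 2.
E: loses to C, D, A, and B → score 0.
C has the best pairwise record.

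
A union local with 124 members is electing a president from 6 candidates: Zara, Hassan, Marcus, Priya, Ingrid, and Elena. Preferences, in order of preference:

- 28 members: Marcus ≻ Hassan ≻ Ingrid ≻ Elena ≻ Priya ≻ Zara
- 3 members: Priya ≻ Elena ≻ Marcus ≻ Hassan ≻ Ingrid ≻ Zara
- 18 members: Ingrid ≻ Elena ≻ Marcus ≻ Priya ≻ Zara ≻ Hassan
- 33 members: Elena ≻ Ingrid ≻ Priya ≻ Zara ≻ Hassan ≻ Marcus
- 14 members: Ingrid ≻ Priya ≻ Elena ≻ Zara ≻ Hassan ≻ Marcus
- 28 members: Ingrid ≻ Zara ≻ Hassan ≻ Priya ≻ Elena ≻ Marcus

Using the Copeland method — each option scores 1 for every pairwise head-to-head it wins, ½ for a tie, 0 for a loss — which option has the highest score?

Ingrid

Zara: beats Hassan and Marcus; loses to Priya, Ingrid, and Elena → score 2.
Hassan: beats Marcus; loses to Zara, Priya, Ingrid, and Elena → score 1.
Marcus: loses to Zara, Hassan, Priya, Ingrid, and Elena → score 0.
Priya: beats Zara, Hassan, and Marcus; loses to Ingrid and Elena → score 3.
Ingrid: beats Zara, Hassan, Marcus, Priya, and Elena → score 5.
Elena: beats Zara, Hassan, Marcus, and Priya; loses to Ingrid → score 4.
Ingrid has the best pairwise record.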